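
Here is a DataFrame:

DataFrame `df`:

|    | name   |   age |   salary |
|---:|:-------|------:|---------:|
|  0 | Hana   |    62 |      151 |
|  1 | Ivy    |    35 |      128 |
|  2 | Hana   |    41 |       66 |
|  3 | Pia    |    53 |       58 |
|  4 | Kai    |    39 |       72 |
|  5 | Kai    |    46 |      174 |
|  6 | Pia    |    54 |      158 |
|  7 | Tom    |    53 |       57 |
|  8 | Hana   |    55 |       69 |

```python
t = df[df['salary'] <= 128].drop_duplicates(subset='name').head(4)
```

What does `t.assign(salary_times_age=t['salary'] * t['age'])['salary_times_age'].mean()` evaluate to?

filter rows where salary <= 128:
   name  age  salary
1   Ivy   35     128
2  Hana   41      66
3   Pia   53      58
4   Kai   39      72
7   Tom   53      57
8  Hana   55      69
drop duplicate name (keep=first):
   name  age  salary
1   Ivy   35     128
2  Hana   41      66
3   Pia   53      58
4   Kai   39      72
7   Tom   53      57
take first 4 rows:
   name  age  salary
1   Ivy   35     128
2  Hana   41      66
3   Pia   53      58
4   Kai   39      72
add column salary_times_age = t['salary'] * t['age']:
   name  age  salary  salary_times_age
1   Ivy   35     128              4480
2  Hana   41      66              2706
3   Pia   53      58              3074
4   Kai   39      72              2808
mean of column 'salary_times_age' → 3267.0

3267.0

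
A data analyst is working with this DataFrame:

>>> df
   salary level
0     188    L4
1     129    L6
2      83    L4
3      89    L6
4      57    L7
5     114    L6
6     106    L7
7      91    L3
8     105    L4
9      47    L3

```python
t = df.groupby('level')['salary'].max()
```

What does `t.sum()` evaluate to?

group by level, max of salary:
level
L3     91
L4    188
L6    129
L7    106
Name: salary, dtype: int64
Finally, sum of the resulting series = 514.

514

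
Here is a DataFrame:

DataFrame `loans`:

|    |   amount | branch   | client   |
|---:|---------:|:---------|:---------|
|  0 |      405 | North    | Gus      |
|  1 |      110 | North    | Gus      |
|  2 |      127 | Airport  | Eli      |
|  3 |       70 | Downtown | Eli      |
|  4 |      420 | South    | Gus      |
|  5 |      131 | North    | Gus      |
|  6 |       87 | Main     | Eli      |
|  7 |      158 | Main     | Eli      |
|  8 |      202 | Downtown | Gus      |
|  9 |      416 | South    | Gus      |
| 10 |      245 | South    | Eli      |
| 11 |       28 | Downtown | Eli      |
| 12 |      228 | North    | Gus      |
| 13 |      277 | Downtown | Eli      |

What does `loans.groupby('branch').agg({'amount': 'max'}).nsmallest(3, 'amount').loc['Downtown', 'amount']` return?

277

group by branch, max of amount:
          amount
branch          
Airport      127
Downtown     277
Main         158
North        405
South        420
take 3 rows with smallest amount:
          amount
branch          
Airport      127
Main         158
Downtown     277
So loc['Downtown', 'amount'] = 277.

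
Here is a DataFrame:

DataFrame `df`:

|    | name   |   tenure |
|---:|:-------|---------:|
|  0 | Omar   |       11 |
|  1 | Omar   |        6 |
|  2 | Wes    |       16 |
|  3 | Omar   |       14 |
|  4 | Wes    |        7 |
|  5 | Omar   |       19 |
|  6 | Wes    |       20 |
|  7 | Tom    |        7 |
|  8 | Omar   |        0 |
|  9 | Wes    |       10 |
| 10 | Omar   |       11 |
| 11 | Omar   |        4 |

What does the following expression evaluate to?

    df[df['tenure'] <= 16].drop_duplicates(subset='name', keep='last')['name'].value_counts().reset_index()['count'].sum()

filter rows where tenure <= 16:
    name  tenure
0   Omar      11
1   Omar       6
2    Wes      16
3   Omar      14
4    Wes       7
7    Tom       7
8   Omar       0
9    Wes      10
10  Omar      11
11  Omar       4
drop duplicate name (keep=last):
    name  tenure
7    Tom       7
9    Wes      10
11  Omar       4
value_counts of name:
name
Tom     1
Wes     1
Omar    1
Name: count, dtype: int64
reset_index():
   name  count
0   Tom      1
1   Wes      1
2  Omar      1

3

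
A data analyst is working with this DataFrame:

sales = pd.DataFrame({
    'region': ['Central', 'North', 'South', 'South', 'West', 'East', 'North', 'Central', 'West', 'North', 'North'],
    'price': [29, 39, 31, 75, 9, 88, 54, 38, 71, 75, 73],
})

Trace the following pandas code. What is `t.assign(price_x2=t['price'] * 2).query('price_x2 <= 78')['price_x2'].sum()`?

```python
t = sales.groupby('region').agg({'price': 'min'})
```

group by region, min of price:
         price
region        
Central     29
East        88
North       39
South       31
West         9
add column price_x2 = t['price'] * 2:
         price  price_x2
region                  
Central     29        58
East        88       176
North       39        78
South       31        62
West         9        18
filter rows where price_x2 <= 78:
         price  price_x2
region                  
Central     29        58
North       39        78
South       31        62
West         9        18
Reading off the sum of column 'price_x2', we get 216.

216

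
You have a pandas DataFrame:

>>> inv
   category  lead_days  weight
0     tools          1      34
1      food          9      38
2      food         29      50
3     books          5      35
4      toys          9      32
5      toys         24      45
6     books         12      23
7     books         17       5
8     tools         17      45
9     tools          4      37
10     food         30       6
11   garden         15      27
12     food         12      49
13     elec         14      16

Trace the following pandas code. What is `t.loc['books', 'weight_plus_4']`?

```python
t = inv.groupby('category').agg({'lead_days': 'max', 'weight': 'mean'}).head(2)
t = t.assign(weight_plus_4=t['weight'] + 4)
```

group by category: max(lead_days), mean(weight):
          lead_days     weight
category                      
books            17  21.000000
elec             14  16.000000
food             30  35.750000
garden           15  27.000000
tools            17  38.666667
toys             24  38.500000
take first 2 rows:
          lead_days  weight
category                   
books            17    21.0
elec             14    16.0
add column weight_plus_4 = t['weight'] + 4:
          lead_days  weight  weight_plus_4
category                                  
books            17    21.0           25.0
elec             14    16.0           20.0
Taking the value at row 'books', column 'weight_plus_4' gives 25.0.

25.0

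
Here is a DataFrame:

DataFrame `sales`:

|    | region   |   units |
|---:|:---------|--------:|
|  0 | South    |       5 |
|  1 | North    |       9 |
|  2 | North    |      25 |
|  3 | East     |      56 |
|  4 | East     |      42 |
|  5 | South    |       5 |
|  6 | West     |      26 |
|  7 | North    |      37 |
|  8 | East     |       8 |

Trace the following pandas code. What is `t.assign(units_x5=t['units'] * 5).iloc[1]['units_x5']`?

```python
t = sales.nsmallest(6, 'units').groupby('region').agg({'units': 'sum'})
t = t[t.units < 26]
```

take 6 rows with smallest units:
  region  units
0  South      5
5  South      5
8   East      8
1  North      9
2  North     25
6   West     26
group by region, sum of units:
        units
region       
East        8
North      34
South      10
West       26
filter rows where units < 26:
        units
region       
East        8
South      10
add column units_x5 = t['units'] * 5:
        units  units_x5
region                 
East        8        40
South      10        50
So iloc[1]['units_x5'] = 50.

50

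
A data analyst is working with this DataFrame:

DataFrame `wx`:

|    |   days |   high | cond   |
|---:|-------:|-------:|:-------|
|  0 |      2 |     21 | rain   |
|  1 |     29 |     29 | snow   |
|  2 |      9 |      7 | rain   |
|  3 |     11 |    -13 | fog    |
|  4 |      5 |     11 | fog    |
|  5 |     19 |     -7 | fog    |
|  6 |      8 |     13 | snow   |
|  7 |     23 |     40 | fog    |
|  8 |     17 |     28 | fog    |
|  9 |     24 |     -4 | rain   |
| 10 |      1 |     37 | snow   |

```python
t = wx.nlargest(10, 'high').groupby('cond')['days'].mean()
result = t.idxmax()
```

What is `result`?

fog

take 10 rows with largest high:
    days  high  cond
7     23    40   fog
10     1    37  snow
1     29    29  snow
8     17    28   fog
0      2    21  rain
6      8    13  snow
4      5    11   fog
2      9     7  rain
9     24    -4  rain
5     19    -7   fog
group by cond, mean of days:
cond
fog     16.000000
rain    11.666667
snow    12.666667
Name: days, dtype: float64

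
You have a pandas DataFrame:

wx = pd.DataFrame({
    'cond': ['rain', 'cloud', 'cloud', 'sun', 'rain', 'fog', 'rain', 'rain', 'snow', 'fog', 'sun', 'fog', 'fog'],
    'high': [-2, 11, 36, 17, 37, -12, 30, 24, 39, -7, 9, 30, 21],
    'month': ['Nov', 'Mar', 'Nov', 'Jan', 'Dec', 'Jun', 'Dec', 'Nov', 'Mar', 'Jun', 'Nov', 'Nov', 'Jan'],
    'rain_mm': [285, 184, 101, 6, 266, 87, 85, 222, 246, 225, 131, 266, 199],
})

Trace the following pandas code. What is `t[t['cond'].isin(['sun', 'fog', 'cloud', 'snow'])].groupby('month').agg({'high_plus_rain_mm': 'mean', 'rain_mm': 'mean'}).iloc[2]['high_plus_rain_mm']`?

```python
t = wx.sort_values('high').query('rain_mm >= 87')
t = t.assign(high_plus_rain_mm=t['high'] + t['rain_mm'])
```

240.0

sort by high:
     cond  high month  rain_mm
5     fog   -12   Jun       87
9     fog    -7   Jun      225
0    rain    -2   Nov      285
10    sun     9   Nov      131
1   cloud    11   Mar      184
3     sun    17   Jan        6
12    fog    21   Jan      199
7    rain    24   Nov      222
6    rain    30   Dec       85
11    fog    30   Nov      266
2   cloud    36   Nov      101
4    rain    37   Dec      266
8    snow    39   Mar      246
filter rows where rain_mm >= 87:
     cond  high month  rain_mm
5     fog   -12   Jun       87
9     fog    -7   Jun      225
0    rain    -2   Nov      285
10    sun     9   Nov      131
1   cloud    11   Mar      184
12    fog    21   Jan      199
7    rain    24   Nov      222
11    fog    30   Nov      266
2   cloud    36   Nov      101
4    rain    37   Dec      266
8    snow    39   Mar      246
add column high_plus_rain_mm = t['high'] + t['rain_mm']:
     cond  high month  rain_mm  high_plus_rain_mm
5     fog   -12   Jun       87                 75
9     fog    -7   Jun      225                218
0    rain    -2   Nov      285                283
10    sun     9   Nov      131                140
1   cloud    11   Mar      184                195
12    fog    21   Jan      199                220
7    rain    24   Nov      222                246
11    fog    30   Nov      266                296
2   cloud    36   Nov      101                137
4    rain    37   Dec      266                303
8    snow    39   Mar      246                285
filter rows where cond in ['sun', 'fog', 'cloud', 'snow']:
     cond  high month  rain_mm  high_plus_rain_mm
5     fog   -12   Jun       87                 75
9     fog    -7   Jun      225                218
10    sun     9   Nov      131                140
1   cloud    11   Mar      184                195
12    fog    21   Jan      199                220
11    fog    30   Nov      266                296
2   cloud    36   Nov      101                137
8    snow    39   Mar      246                285
group by month: mean(high_plus_rain_mm), mean(rain_mm):
       high_plus_rain_mm  rain_mm
month                            
Jan                220.0    199.0
Jun                146.5    156.0
Mar                240.0    215.0
Nov                191.0    166.0
Reading off the value at position 2, column 'high_plus_rain_mm', we get 240.0.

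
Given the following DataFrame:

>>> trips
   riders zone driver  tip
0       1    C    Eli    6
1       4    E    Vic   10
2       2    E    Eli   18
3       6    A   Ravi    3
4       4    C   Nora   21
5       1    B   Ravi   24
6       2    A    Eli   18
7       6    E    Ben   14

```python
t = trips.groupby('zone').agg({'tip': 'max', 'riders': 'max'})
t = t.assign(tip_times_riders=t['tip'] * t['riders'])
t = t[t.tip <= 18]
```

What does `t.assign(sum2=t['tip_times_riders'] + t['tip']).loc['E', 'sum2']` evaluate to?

group by zone: max(tip), max(riders):
      tip  riders
zone             
A      18       6
B      24       1
C      21       4
E      18       6
add column tip_times_riders = t['tip'] * t['riders']:
      tip  riders  tip_times_riders
zone                               
A      18       6               108
B      24       1                24
C      21       4                84
E      18       6               108
filter rows where tip <= 18:
      tip  riders  tip_times_riders
zone                               
A      18       6               108
E      18       6               108
add column sum2 = t['tip_times_riders'] + t['tip']:
      tip  riders  tip_times_riders  sum2
zone                                     
A      18       6               108   126
E      18       6               108   126

126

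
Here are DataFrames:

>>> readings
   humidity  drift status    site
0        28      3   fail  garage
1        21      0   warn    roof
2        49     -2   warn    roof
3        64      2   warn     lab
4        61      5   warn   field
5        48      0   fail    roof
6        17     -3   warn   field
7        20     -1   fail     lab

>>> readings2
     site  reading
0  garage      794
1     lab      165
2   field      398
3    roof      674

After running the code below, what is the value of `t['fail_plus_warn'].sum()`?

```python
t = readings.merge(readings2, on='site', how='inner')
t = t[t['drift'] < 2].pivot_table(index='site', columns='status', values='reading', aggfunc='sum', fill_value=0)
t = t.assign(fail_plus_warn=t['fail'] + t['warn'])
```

merge on 'site' (how='inner') → 8 rows:
   humidity  drift status    site  reading
0        28      3   fail  garage      794
1        21      0   warn    roof      674
2        49     -2   warn    roof      674
3        64      2   warn     lab      165
4        61      5   warn   field      398
5        48      0   fail    roof      674
6        17     -3   warn   field      398
7        20     -1   fail     lab      165
filter rows where drift < 2:
   humidity  drift status   site  reading
1        21      0   warn   roof      674
2        49     -2   warn   roof      674
5        48      0   fail   roof      674
6        17     -3   warn  field      398
7        20     -1   fail    lab      165
pivot: rows=site, cols=status, sum(reading):
status  fail  warn
site              
field      0   398
lab      165     0
roof     674  1348
add column fail_plus_warn = t['fail'] + t['warn']:
status  fail  warn  fail_plus_warn
site                              
field      0   398             398
lab      165     0             165
roof     674  1348            2022
Taking the sum of column 'fail_plus_warn' gives 2585.

2585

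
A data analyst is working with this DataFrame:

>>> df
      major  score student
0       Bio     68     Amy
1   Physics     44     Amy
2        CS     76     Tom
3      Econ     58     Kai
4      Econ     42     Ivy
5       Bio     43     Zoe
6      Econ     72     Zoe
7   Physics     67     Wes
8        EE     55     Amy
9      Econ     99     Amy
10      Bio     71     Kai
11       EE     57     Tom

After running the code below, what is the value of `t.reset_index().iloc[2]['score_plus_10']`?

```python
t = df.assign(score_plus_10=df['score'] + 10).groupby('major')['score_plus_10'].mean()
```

66.0

add column score_plus_10 = df['score'] + 10:
      major  score student  score_plus_10
0       Bio     68     Amy             78
1   Physics     44     Amy             54
2        CS     76     Tom             86
3      Econ     58     Kai             68
4      Econ     42     Ivy             52
5       Bio     43     Zoe             53
6      Econ     72     Zoe             82
7   Physics     67     Wes             77
8        EE     55     Amy             65
9      Econ     99     Amy            109
10      Bio     71     Kai             81
11       EE     57     Tom             67
group by major, mean of score_plus_10:
major
Bio        70.666667
CS         86.000000
EE         66.000000
Econ       77.750000
Physics    65.500000
Name: score_plus_10, dtype: float64
reset_index():
     major  score_plus_10
0      Bio      70.666667
1       CS      86.000000
2       EE      66.000000
3     Econ      77.750000
4  Physics      65.500000
value at position 2, column 'score_plus_10' → 66.0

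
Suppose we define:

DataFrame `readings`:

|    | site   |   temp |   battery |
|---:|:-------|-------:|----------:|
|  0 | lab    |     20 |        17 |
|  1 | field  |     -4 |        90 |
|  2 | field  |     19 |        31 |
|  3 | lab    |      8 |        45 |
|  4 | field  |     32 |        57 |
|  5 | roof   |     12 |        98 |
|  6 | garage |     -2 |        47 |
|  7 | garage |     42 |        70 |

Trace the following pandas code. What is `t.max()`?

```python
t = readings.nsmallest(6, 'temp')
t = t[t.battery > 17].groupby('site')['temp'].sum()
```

take 6 rows with smallest temp:
     site  temp  battery
1   field    -4       90
6  garage    -2       47
3     lab     8       45
5    roof    12       98
2   field    19       31
0     lab    20       17
filter rows where battery > 17:
     site  temp  battery
1   field    -4       90
6  garage    -2       47
3     lab     8       45
5    roof    12       98
2   field    19       31
group by site, sum of temp:
site
field     15
garage    -2
lab        8
roof      12
Name: temp, dtype: int64
The max of the resulting series is 15.

15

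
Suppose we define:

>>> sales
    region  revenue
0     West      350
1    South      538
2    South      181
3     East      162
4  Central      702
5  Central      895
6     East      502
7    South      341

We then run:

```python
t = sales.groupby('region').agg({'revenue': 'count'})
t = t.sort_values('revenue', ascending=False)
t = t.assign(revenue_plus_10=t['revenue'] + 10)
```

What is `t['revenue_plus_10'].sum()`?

48

group by region, count of revenue:
         revenue
region          
Central        2
East           2
South          3
West           1
sort by revenue descending:
         revenue
region          
South          3
Central        2
East           2
West           1
add column revenue_plus_10 = t['revenue'] + 10:
         revenue  revenue_plus_10
region                           
South          3               13
Central        2               12
East           2               12
West           1               11
Taking the sum of column 'revenue_plus_10' gives 48.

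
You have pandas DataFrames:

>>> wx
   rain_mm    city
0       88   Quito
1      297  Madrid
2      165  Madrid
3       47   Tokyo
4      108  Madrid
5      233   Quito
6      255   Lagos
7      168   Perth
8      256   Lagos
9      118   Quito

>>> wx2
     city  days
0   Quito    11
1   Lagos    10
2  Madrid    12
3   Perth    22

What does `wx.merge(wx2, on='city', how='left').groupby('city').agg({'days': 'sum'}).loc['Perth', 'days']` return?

22.0

merge on 'city' (how='left') → 10 rows:
   rain_mm    city  days
0       88   Quito  11.0
1      297  Madrid  12.0
2      165  Madrid  12.0
3       47   Tokyo   NaN
4      108  Madrid  12.0
5      233   Quito  11.0
6      255   Lagos  10.0
7      168   Perth  22.0
8      256   Lagos  10.0
9      118   Quito  11.0
group by city, sum of days:
        days
city        
Lagos   20.0
Madrid  36.0
Perth   22.0
Quito   33.0
Tokyo    0.0
So loc['Perth', 'days'] = 22.0.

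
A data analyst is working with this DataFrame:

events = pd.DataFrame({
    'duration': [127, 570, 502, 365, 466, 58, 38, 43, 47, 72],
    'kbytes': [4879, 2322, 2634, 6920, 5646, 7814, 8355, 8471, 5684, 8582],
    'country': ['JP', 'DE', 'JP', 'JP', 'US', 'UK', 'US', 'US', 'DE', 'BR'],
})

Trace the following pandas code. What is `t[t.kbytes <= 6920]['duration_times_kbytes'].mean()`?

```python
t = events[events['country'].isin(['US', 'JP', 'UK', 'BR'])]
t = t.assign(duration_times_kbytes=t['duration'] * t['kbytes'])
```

1774684.25

filter rows where country in ['US', 'JP', 'UK', 'BR']:
   duration  kbytes country
0       127    4879      JP
2       502    2634      JP
3       365    6920      JP
4       466    5646      US
5        58    7814      UK
6        38    8355      US
7        43    8471      US
9        72    8582      BR
add column duration_times_kbytes = t['duration'] * t['kbytes']:
   duration  kbytes country  duration_times_kbytes
0       127    4879      JP                 619633
2       502    2634      JP                1322268
3       365    6920      JP                2525800
4       466    5646      US                2631036
5        58    7814      UK                 453212
6        38    8355      US                 317490
7        43    8471      US                 364253
9        72    8582      BR                 617904
filter rows where kbytes <= 6920:
   duration  kbytes country  duration_times_kbytes
0       127    4879      JP                 619633
2       502    2634      JP                1322268
3       365    6920      JP                2525800
4       466    5646      US                2631036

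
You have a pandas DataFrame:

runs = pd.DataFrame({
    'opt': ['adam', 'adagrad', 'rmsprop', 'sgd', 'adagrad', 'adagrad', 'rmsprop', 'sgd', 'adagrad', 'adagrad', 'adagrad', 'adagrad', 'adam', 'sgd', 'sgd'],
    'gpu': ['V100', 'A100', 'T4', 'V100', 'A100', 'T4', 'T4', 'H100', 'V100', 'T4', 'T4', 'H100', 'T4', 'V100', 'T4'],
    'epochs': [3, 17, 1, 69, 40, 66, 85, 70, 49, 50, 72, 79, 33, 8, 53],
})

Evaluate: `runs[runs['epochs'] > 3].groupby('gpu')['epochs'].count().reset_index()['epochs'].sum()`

13

filter rows where epochs > 3:
        opt   gpu  epochs
1   adagrad  A100      17
3       sgd  V100      69
4   adagrad  A100      40
5   adagrad    T4      66
6   rmsprop    T4      85
7       sgd  H100      70
8   adagrad  V100      49
9   adagrad    T4      50
10  adagrad    T4      72
11  adagrad  H100      79
12     adam    T4      33
13      sgd  V100       8
14      sgd    T4      53
group by gpu, count of epochs:
gpu
A100    2
H100    2
T4      6
V100    3
Name: epochs, dtype: int64
reset_index():
    gpu  epochs
0  A100       2
1  H100       2
2    T4       6
3  V100       3
Taking the sum of column 'epochs' gives 13.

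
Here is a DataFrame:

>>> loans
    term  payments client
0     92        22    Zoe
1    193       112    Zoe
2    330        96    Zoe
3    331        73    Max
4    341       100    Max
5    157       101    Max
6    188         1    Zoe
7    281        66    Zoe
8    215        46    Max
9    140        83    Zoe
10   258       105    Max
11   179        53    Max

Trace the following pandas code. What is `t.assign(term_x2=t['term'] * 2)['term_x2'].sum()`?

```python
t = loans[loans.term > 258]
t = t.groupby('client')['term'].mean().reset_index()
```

filter rows where term > 258:
   term  payments client
2   330        96    Zoe
3   331        73    Max
4   341       100    Max
7   281        66    Zoe
group by client, mean of term:
client
Max    336.0
Zoe    305.5
Name: term, dtype: float64
reset_index():
  client   term
0    Max  336.0
1    Zoe  305.5
add column term_x2 = t['term'] * 2:
  client   term  term_x2
0    Max  336.0    672.0
1    Zoe  305.5    611.0
So sum() = 1283.0.

1283.0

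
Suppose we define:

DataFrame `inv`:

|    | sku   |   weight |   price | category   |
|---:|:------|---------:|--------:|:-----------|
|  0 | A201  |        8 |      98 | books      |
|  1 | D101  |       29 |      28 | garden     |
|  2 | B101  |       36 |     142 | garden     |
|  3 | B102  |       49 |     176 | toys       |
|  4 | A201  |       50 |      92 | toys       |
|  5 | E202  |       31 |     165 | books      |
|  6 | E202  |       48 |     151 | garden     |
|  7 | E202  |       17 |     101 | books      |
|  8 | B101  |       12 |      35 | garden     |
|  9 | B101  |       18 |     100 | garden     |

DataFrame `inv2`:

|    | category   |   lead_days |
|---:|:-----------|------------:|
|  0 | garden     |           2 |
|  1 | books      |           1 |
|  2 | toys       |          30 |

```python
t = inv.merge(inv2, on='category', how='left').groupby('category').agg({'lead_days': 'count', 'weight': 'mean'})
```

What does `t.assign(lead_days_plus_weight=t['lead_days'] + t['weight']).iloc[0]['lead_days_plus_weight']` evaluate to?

21.6666666667

merge on 'category' (how='left') → 10 rows:
    sku  weight  price category  lead_days
0  A201       8     98    books          1
1  D101      29     28   garden          2
2  B101      36    142   garden          2
3  B102      49    176     toys         30
4  A201      50     92     toys         30
5  E202      31    165    books          1
6  E202      48    151   garden          2
7  E202      17    101    books          1
8  B101      12     35   garden          2
9  B101      18    100   garden          2
group by category: count(lead_days), mean(weight):
          lead_days     weight
category                      
books             3  18.666667
garden            5  28.600000
toys              2  49.500000
add column lead_days_plus_weight = t['lead_days'] + t['weight']:
          lead_days     weight  lead_days_plus_weight
category                                             
books             3  18.666667              21.666667
garden            5  28.600000              33.600000
toys              2  49.500000              51.500000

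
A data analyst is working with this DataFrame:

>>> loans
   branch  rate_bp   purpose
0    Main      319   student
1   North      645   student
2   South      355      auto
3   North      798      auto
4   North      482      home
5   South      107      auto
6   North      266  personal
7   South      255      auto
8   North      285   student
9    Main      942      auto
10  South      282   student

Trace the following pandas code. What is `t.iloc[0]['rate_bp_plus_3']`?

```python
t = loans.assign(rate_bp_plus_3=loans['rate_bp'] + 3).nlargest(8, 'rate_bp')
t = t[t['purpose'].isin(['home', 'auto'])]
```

945

add column rate_bp_plus_3 = loans['rate_bp'] + 3:
   branch  rate_bp   purpose  rate_bp_plus_3
0    Main      319   student             322
1   North      645   student             648
2   South      355      auto             358
3   North      798      auto             801
4   North      482      home             485
5   South      107      auto             110
6   North      266  personal             269
7   South      255      auto             258
8   North      285   student             288
9    Main      942      auto             945
10  South      282   student             285
take 8 rows with largest rate_bp:
   branch  rate_bp  purpose  rate_bp_plus_3
9    Main      942     auto             945
3   North      798     auto             801
1   North      645  student             648
4   North      482     home             485
2   South      355     auto             358
0    Main      319  student             322
8   North      285  student             288
10  South      282  student             285
filter rows where purpose in ['home', 'auto']:
  branch  rate_bp purpose  rate_bp_plus_3
9   Main      942    auto             945
3  North      798    auto             801
4  North      482    home             485
2  South      355    auto             358
Finally, value at position 0, column 'rate_bp_plus_3' = 945.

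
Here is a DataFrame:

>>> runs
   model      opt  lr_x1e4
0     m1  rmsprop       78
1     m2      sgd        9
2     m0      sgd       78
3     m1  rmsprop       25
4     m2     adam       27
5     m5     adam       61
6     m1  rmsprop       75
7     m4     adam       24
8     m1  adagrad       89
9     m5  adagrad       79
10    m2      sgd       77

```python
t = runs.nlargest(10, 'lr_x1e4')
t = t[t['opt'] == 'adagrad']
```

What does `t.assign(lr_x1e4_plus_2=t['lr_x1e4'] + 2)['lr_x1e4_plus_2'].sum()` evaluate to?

take 10 rows with largest lr_x1e4:
   model      opt  lr_x1e4
8     m1  adagrad       89
9     m5  adagrad       79
0     m1  rmsprop       78
2     m0      sgd       78
10    m2      sgd       77
6     m1  rmsprop       75
5     m5     adam       61
4     m2     adam       27
3     m1  rmsprop       25
7     m4     adam       24
filter rows where opt == 'adagrad':
  model      opt  lr_x1e4
8    m1  adagrad       89
9    m5  adagrad       79
add column lr_x1e4_plus_2 = t['lr_x1e4'] + 2:
  model      opt  lr_x1e4  lr_x1e4_plus_2
8    m1  adagrad       89              91
9    m5  adagrad       79              81

172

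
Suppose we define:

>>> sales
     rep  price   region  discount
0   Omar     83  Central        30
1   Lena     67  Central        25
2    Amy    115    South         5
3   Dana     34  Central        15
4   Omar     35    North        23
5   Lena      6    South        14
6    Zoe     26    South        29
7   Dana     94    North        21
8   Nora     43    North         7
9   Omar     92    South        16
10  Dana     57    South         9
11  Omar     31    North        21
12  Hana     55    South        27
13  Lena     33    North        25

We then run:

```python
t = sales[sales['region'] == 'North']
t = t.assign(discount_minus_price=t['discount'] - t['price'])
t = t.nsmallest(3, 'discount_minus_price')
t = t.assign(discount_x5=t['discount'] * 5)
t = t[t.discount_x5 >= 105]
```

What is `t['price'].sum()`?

129

filter rows where region == 'North':
     rep  price region  discount
4   Omar     35  North        23
7   Dana     94  North        21
8   Nora     43  North         7
11  Omar     31  North        21
13  Lena     33  North        25
add column discount_minus_price = t['discount'] - t['price']:
     rep  price region  discount  discount_minus_price
4   Omar     35  North        23                   -12
7   Dana     94  North        21                   -73
8   Nora     43  North         7                   -36
11  Omar     31  North        21                   -10
13  Lena     33  North        25                    -8
take 3 rows with smallest discount_minus_price:
    rep  price region  discount  discount_minus_price
7  Dana     94  North        21                   -73
8  Nora     43  North         7                   -36
4  Omar     35  North        23                   -12
add column discount_x5 = t['discount'] * 5:
    rep  price region  discount  discount_minus_price  discount_x5
7  Dana     94  North        21                   -73          105
8  Nora     43  North         7                   -36           35
4  Omar     35  North        23                   -12          115
filter rows where discount_x5 >= 105:
    rep  price region  discount  discount_minus_price  discount_x5
7  Dana     94  North        21                   -73          105
4  Omar     35  North        23                   -12          115
Reading off the sum of column 'price', we get 129.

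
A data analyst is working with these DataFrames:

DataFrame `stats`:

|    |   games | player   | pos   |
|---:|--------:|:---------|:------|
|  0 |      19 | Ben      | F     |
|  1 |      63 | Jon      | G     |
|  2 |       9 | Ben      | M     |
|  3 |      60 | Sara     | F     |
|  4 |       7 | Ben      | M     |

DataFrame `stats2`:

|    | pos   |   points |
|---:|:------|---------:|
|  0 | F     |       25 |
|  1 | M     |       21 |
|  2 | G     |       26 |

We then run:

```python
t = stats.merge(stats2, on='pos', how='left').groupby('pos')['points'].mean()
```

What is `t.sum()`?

72.0

merge on 'pos' (how='left') → 5 rows:
   games player pos  points
0     19    Ben   F      25
1     63    Jon   G      26
2      9    Ben   M      21
3     60   Sara   F      25
4      7    Ben   M      21
group by pos, mean of points:
pos
F    25.0
G    26.0
M    21.0
Name: points, dtype: float64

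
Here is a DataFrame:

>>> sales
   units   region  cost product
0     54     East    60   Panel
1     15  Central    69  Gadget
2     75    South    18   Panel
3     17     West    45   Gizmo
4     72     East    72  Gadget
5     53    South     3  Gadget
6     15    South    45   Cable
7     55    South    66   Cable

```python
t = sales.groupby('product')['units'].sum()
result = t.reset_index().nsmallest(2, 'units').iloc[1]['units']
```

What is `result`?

group by product, sum of units:
product
Cable      70
Gadget    140
Gizmo      17
Panel     129
Name: units, dtype: int64
reset_index():
  product  units
0   Cable     70
1  Gadget    140
2   Gizmo     17
3   Panel    129
take 2 rows with smallest units:
  product  units
2   Gizmo     17
0   Cable     70
Reading off the value at position 1, column 'units', we get 70.

70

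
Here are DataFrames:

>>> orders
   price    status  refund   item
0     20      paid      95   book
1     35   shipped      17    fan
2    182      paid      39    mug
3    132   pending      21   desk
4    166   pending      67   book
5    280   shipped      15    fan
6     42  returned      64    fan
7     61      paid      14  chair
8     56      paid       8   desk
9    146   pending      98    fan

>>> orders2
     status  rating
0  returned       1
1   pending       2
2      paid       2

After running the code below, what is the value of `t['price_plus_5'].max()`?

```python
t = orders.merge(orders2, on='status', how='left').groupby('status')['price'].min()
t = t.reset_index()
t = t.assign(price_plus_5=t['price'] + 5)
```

merge on 'status' (how='left') → 10 rows:
   price    status  refund   item  rating
0     20      paid      95   book     2.0
1     35   shipped      17    fan     NaN
2    182      paid      39    mug     2.0
3    132   pending      21   desk     2.0
4    166   pending      67   book     2.0
5    280   shipped      15    fan     NaN
6     42  returned      64    fan     1.0
7     61      paid      14  chair     2.0
8     56      paid       8   desk     2.0
9    146   pending      98    fan     2.0
group by status, min of price:
status
paid         20
pending     132
returned     42
shipped      35
Name: price, dtype: int64
reset_index():
     status  price
0      paid     20
1   pending    132
2  returned     42
3   shipped     35
add column price_plus_5 = t['price'] + 5:
     status  price  price_plus_5
0      paid     20            25
1   pending    132           137
2  returned     42            47
3   shipped     35            40
Taking the max of column 'price_plus_5' gives 137.

137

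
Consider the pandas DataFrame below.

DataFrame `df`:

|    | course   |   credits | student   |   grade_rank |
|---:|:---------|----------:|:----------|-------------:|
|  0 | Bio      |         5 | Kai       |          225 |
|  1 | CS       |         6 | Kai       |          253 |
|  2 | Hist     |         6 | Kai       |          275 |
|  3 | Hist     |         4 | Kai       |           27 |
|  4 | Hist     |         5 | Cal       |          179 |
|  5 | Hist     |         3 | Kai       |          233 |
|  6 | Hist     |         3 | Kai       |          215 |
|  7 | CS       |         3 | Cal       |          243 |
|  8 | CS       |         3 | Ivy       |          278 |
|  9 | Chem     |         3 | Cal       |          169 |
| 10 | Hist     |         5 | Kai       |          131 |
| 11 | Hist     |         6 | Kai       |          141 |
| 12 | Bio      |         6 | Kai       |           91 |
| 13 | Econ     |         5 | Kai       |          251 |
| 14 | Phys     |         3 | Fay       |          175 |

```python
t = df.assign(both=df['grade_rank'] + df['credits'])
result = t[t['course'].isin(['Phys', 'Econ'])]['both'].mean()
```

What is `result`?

add column both = df['grade_rank'] + df['credits']:
   course  credits student  grade_rank  both
0     Bio        5     Kai         225   230
1      CS        6     Kai         253   259
2    Hist        6     Kai         275   281
3    Hist        4     Kai          27    31
4    Hist        5     Cal         179   184
5    Hist        3     Kai         233   236
6    Hist        3     Kai         215   218
7      CS        3     Cal         243   246
8      CS        3     Ivy         278   281
9    Chem        3     Cal         169   172
10   Hist        5     Kai         131   136
11   Hist        6     Kai         141   147
12    Bio        6     Kai          91    97
13   Econ        5     Kai         251   256
14   Phys        3     Fay         175   178
filter rows where course in ['Phys', 'Econ']:
   course  credits student  grade_rank  both
13   Econ        5     Kai         251   256
14   Phys        3     Fay         175   178

217.0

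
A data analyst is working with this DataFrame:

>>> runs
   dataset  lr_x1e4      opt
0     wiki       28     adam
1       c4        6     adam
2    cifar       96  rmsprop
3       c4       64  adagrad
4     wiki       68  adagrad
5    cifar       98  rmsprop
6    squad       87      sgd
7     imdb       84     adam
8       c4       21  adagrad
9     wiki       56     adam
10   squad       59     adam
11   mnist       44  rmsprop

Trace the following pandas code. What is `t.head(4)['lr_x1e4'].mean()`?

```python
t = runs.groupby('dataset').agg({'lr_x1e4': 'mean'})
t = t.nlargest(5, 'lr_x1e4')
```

76.1666666667

group by dataset, mean of lr_x1e4:
           lr_x1e4
dataset           
c4       30.333333
cifar    97.000000
imdb     84.000000
mnist    44.000000
squad    73.000000
wiki     50.666667
take 5 rows with largest lr_x1e4:
           lr_x1e4
dataset           
cifar    97.000000
imdb     84.000000
squad    73.000000
wiki     50.666667
mnist    44.000000
take first 4 rows:
           lr_x1e4
dataset           
cifar    97.000000
imdb     84.000000
squad    73.000000
wiki     50.666667
Reading off the mean of column 'lr_x1e4', we get 76.1666666667.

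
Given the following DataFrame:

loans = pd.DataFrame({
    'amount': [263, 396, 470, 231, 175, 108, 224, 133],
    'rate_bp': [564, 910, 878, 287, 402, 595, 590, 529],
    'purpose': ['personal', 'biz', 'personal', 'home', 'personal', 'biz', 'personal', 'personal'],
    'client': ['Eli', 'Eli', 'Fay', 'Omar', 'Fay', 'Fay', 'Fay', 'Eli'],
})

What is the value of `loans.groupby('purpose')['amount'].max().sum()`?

1097

group by purpose, max of amount:
purpose
biz         396
home        231
personal    470
Name: amount, dtype: int64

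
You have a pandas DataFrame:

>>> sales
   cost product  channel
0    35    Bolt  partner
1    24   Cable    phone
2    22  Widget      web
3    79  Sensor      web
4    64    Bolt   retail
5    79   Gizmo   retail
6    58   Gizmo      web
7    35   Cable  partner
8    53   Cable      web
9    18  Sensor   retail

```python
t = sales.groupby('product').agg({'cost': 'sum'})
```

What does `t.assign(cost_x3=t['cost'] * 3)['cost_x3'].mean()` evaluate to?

group by product, sum of cost:
         cost
product      
Bolt       99
Cable     112
Gizmo     137
Sensor     97
Widget     22
add column cost_x3 = t['cost'] * 3:
         cost  cost_x3
product               
Bolt       99      297
Cable     112      336
Gizmo     137      411
Sensor     97      291
Widget     22       66

280.2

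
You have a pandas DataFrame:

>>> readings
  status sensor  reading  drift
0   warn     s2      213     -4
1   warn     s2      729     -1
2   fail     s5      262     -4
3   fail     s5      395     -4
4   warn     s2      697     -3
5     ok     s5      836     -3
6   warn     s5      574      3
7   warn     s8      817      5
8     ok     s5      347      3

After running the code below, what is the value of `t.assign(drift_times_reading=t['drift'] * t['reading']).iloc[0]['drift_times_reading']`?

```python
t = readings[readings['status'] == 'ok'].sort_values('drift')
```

filter rows where status == 'ok':
  status sensor  reading  drift
5     ok     s5      836     -3
8     ok     s5      347      3
sort by drift:
  status sensor  reading  drift
5     ok     s5      836     -3
8     ok     s5      347      3
add column drift_times_reading = t['drift'] * t['reading']:
  status sensor  reading  drift  drift_times_reading
5     ok     s5      836     -3                -2508
8     ok     s5      347      3                 1041
value at position 0, column 'drift_times_reading' → -2508

-2508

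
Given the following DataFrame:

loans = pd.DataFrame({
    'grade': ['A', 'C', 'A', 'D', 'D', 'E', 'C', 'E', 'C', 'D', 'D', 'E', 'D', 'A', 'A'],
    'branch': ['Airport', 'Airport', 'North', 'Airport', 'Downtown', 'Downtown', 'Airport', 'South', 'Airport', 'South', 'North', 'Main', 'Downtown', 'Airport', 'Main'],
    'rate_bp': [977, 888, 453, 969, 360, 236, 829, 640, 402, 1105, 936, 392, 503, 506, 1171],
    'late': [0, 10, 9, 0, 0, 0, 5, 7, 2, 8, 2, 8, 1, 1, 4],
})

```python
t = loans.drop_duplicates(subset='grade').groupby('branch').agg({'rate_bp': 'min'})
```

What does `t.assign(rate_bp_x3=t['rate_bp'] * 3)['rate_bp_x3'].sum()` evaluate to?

3372

drop duplicate grade (keep=first):
  grade    branch  rate_bp  late
0     A   Airport      977     0
1     C   Airport      888    10
3     D   Airport      969     0
5     E  Downtown      236     0
group by branch, min of rate_bp:
          rate_bp
branch           
Airport       888
Downtown      236
add column rate_bp_x3 = t['rate_bp'] * 3:
          rate_bp  rate_bp_x3
branch                       
Airport       888        2664
Downtown      236         708
Taking the sum of column 'rate_bp_x3' gives 3372.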